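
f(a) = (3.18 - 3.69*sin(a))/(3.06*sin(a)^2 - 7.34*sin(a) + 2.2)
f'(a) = (3.18 - 3.69*sin(a))*(-6.12*sin(a)*cos(a) + 7.34*cos(a))/(3.06*sin(a)^2 - 7.34*sin(a) + 2.2)^2 - 3.69*cos(a)/(3.06*sin(a)^2 - 7.34*sin(a) + 2.2)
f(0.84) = -0.28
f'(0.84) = 1.90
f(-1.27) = 0.56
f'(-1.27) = 0.09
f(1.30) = 0.18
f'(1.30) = 0.45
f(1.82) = 0.19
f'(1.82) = -0.41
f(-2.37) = 0.65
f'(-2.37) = -0.32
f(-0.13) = 1.14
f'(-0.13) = 1.73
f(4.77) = 0.55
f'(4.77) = 0.02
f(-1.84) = 0.56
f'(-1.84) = -0.08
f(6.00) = 0.94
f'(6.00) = 1.03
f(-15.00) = 0.67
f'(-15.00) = -0.36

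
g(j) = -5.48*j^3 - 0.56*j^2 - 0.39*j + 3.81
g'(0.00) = -0.39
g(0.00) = 3.81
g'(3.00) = -151.71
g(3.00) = -150.36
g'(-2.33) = -87.03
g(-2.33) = 71.00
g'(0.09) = -0.62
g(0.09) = 3.77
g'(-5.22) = -442.51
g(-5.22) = 770.04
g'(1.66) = -47.55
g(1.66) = -23.45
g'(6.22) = -643.39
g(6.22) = -1339.00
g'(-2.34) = -87.79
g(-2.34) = 71.87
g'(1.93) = -63.79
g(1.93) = -38.42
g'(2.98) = -149.72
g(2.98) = -147.35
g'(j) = -16.44*j^2 - 1.12*j - 0.39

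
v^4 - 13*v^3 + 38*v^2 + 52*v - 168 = (v - 7)*(v - 6)*(v - 2)*(v + 2)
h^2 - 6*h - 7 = (h - 7)*(h + 1)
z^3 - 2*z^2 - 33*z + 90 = (z - 5)*(z - 3)*(z + 6)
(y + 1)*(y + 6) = y^2 + 7*y + 6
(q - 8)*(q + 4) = q^2 - 4*q - 32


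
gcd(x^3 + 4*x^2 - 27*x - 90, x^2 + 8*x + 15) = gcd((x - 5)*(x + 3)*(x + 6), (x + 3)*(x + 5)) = x + 3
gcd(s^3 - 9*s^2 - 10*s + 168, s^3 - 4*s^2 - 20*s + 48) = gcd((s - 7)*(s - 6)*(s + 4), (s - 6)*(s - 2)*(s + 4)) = s^2 - 2*s - 24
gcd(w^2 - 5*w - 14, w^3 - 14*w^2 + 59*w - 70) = w - 7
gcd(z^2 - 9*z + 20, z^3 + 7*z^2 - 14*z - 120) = z - 4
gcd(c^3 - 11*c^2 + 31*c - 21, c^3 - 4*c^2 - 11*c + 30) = 1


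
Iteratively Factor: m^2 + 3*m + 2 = (m + 2)*(m + 1)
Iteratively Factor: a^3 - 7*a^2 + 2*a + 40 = (a - 4)*(a^2 - 3*a - 10) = (a - 5)*(a - 4)*(a + 2)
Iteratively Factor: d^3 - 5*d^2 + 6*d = (d - 2)*(d^2 - 3*d) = d*(d - 2)*(d - 3)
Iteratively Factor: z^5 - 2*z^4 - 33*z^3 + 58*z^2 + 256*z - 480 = (z - 3)*(z^4 + z^3 - 30*z^2 - 32*z + 160) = (z - 3)*(z + 4)*(z^3 - 3*z^2 - 18*z + 40) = (z - 3)*(z - 2)*(z + 4)*(z^2 - z - 20) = (z - 3)*(z - 2)*(z + 4)^2*(z - 5)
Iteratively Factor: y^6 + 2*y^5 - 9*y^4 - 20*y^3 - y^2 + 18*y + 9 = (y + 1)*(y^5 + y^4 - 10*y^3 - 10*y^2 + 9*y + 9) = (y + 1)^2*(y^4 - 10*y^2 + 9) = (y - 3)*(y + 1)^2*(y^3 + 3*y^2 - y - 3) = (y - 3)*(y + 1)^3*(y^2 + 2*y - 3) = (y - 3)*(y + 1)^3*(y + 3)*(y - 1)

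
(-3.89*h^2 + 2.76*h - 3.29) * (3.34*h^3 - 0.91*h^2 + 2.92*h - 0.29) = -12.9926*h^5 + 12.7583*h^4 - 24.859*h^3 + 12.1812*h^2 - 10.4072*h + 0.9541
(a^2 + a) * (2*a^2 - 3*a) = 2*a^4 - a^3 - 3*a^2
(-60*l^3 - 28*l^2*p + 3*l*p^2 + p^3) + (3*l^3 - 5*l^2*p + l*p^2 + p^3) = -57*l^3 - 33*l^2*p + 4*l*p^2 + 2*p^3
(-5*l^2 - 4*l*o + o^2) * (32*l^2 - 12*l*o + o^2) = -160*l^4 - 68*l^3*o + 75*l^2*o^2 - 16*l*o^3 + o^4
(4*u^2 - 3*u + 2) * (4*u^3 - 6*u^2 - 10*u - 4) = 16*u^5 - 36*u^4 - 14*u^3 + 2*u^2 - 8*u - 8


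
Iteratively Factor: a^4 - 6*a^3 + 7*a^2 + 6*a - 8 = (a - 1)*(a^3 - 5*a^2 + 2*a + 8) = (a - 1)*(a + 1)*(a^2 - 6*a + 8) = (a - 4)*(a - 1)*(a + 1)*(a - 2)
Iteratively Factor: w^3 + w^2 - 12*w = (w)*(w^2 + w - 12) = w*(w + 4)*(w - 3)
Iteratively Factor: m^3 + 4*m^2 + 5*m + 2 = (m + 1)*(m^2 + 3*m + 2) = (m + 1)*(m + 2)*(m + 1)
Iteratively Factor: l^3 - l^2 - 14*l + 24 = (l - 3)*(l^2 + 2*l - 8) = (l - 3)*(l - 2)*(l + 4)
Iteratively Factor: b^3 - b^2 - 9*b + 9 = (b - 1)*(b^2 - 9) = (b - 1)*(b + 3)*(b - 3)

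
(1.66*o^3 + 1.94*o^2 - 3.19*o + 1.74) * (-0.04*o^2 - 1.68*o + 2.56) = -0.0664*o^5 - 2.8664*o^4 + 1.118*o^3 + 10.256*o^2 - 11.0896*o + 4.4544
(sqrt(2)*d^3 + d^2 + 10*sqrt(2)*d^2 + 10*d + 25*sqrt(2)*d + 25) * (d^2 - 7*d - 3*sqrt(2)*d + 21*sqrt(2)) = sqrt(2)*d^5 - 5*d^4 + 3*sqrt(2)*d^4 - 48*sqrt(2)*d^3 - 15*d^3 - 184*sqrt(2)*d^2 + 225*d^2 + 135*sqrt(2)*d + 875*d + 525*sqrt(2)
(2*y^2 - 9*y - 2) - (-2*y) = 2*y^2 - 7*y - 2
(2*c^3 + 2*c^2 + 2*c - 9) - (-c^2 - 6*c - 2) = 2*c^3 + 3*c^2 + 8*c - 7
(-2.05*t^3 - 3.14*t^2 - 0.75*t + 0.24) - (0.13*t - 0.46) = -2.05*t^3 - 3.14*t^2 - 0.88*t + 0.7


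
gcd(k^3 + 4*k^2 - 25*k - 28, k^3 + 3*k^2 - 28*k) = k^2 + 3*k - 28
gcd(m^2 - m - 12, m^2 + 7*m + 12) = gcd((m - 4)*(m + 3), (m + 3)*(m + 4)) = m + 3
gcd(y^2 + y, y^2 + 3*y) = y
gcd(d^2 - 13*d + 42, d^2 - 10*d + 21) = d - 7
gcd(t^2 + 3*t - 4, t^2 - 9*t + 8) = t - 1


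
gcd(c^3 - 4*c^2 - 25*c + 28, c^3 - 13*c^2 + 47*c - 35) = c^2 - 8*c + 7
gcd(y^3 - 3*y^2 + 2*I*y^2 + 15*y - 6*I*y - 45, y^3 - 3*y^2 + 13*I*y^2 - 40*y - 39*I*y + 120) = y^2 + y*(-3 + 5*I) - 15*I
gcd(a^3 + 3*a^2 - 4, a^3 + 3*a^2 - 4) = a^3 + 3*a^2 - 4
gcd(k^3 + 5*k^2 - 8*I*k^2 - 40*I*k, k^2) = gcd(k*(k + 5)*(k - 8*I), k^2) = k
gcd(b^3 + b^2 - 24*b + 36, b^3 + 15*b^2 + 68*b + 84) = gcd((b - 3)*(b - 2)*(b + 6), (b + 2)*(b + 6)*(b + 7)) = b + 6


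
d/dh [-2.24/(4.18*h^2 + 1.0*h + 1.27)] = (18.7264*h + 2.24)/(4.18*h^2 + 1.0*h + 1.27)^2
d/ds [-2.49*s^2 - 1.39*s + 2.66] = -4.98*s - 1.39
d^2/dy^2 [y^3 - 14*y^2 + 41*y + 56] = 6*y - 28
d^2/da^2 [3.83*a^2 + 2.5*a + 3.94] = 7.66000000000000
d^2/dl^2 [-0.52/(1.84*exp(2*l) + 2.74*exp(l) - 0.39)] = (-0.52*(3.68*exp(l) + 2.74)*(7.36*exp(l) + 5.48)*exp(l) + (3.8272*exp(l) + 1.4248)*(1.84*exp(2*l) + 2.74*exp(l) - 0.39))*exp(l)/(1.84*exp(2*l) + 2.74*exp(l) - 0.39)^3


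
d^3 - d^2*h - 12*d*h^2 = d*(d - 4*h)*(d + 3*h)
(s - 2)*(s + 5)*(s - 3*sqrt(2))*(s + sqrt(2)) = s^4 - 2*sqrt(2)*s^3 + 3*s^3 - 16*s^2 - 6*sqrt(2)*s^2 - 18*s + 20*sqrt(2)*s + 60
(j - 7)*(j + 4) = j^2 - 3*j - 28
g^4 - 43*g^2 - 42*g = g*(g - 7)*(g + 1)*(g + 6)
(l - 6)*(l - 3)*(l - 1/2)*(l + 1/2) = l^4 - 9*l^3 + 71*l^2/4 + 9*l/4 - 9/2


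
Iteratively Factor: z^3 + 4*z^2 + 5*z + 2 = (z + 1)*(z^2 + 3*z + 2) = (z + 1)^2*(z + 2)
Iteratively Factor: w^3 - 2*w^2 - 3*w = (w + 1)*(w^2 - 3*w) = w*(w + 1)*(w - 3)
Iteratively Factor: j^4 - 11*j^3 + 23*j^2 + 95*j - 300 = (j - 5)*(j^3 - 6*j^2 - 7*j + 60) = (j - 5)^2*(j^2 - j - 12) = (j - 5)^2*(j - 4)*(j + 3)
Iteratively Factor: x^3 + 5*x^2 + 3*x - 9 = (x + 3)*(x^2 + 2*x - 3) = (x - 1)*(x + 3)*(x + 3)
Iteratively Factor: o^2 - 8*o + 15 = (o - 5)*(o - 3)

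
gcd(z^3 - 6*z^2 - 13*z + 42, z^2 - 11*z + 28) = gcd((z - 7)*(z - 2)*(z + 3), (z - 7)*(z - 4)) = z - 7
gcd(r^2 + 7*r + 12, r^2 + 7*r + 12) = r^2 + 7*r + 12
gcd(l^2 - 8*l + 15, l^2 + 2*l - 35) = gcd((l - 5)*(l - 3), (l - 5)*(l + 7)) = l - 5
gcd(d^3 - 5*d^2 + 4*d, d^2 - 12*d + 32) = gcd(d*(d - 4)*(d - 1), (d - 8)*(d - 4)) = d - 4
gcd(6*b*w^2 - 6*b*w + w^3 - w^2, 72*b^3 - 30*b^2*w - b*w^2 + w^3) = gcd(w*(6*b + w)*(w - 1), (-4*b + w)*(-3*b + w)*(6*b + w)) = 6*b + w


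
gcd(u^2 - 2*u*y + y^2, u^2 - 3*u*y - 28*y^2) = 1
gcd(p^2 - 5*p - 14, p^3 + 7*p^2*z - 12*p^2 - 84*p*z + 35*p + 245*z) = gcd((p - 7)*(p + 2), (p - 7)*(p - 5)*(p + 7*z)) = p - 7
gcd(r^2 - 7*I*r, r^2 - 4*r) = r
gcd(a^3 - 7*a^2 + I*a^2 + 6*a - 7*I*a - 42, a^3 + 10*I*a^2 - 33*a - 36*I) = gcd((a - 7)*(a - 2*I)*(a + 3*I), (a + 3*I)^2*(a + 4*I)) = a + 3*I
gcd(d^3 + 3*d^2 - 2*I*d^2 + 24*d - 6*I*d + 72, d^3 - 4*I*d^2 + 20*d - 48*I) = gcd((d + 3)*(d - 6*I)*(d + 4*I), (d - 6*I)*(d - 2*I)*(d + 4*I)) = d^2 - 2*I*d + 24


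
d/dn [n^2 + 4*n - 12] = 2*n + 4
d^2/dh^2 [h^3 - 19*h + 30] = 6*h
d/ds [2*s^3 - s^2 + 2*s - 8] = 6*s^2 - 2*s + 2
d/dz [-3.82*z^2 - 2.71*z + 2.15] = -7.64*z - 2.71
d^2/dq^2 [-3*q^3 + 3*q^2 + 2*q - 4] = 6 - 18*q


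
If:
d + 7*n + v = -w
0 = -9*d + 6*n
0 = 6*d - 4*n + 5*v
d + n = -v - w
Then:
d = 0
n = 0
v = 0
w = 0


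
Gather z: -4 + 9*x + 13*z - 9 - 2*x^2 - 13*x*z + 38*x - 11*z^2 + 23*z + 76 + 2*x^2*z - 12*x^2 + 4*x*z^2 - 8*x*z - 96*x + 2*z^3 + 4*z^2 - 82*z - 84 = -14*x^2 - 49*x + 2*z^3 + z^2*(4*x - 7) + z*(2*x^2 - 21*x - 46) - 21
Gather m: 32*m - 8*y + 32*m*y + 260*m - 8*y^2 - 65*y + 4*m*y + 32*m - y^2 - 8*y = m*(36*y + 324) - 9*y^2 - 81*y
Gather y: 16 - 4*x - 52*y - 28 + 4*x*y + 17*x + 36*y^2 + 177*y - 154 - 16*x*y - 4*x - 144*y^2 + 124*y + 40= 9*x - 108*y^2 + y*(249 - 12*x) - 126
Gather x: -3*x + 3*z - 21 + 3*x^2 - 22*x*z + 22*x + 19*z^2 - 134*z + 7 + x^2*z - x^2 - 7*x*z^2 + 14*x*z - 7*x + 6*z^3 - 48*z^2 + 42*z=x^2*(z + 2) + x*(-7*z^2 - 8*z + 12) + 6*z^3 - 29*z^2 - 89*z - 14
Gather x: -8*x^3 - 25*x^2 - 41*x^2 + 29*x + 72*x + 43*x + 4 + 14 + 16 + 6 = -8*x^3 - 66*x^2 + 144*x + 40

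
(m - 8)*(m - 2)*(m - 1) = m^3 - 11*m^2 + 26*m - 16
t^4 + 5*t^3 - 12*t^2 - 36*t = t*(t - 3)*(t + 2)*(t + 6)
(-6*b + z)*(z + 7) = -6*b*z - 42*b + z^2 + 7*z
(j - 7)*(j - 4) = j^2 - 11*j + 28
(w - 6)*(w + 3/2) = w^2 - 9*w/2 - 9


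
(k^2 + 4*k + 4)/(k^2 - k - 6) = (k + 2)/(k - 3)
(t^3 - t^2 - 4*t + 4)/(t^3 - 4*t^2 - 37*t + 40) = (t^2 - 4)/(t^2 - 3*t - 40)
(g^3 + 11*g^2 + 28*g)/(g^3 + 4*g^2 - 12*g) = (g^2 + 11*g + 28)/(g^2 + 4*g - 12)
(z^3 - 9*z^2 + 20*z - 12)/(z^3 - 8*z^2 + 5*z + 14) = (z^2 - 7*z + 6)/(z^2 - 6*z - 7)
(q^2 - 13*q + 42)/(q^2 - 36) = (q - 7)/(q + 6)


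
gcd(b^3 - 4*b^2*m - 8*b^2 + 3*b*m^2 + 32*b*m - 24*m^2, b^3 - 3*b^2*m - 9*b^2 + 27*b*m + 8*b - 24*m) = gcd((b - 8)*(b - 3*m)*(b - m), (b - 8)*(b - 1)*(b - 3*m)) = b^2 - 3*b*m - 8*b + 24*m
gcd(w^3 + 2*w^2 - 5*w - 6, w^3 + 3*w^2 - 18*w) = 1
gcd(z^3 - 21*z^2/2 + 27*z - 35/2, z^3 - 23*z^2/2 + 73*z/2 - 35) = z^2 - 19*z/2 + 35/2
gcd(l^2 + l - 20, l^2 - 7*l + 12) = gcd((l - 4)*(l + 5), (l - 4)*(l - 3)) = l - 4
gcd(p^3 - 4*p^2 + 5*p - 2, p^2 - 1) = p - 1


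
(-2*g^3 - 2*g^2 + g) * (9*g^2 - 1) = -18*g^5 - 18*g^4 + 11*g^3 + 2*g^2 - g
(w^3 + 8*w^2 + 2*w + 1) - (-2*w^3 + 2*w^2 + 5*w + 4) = 3*w^3 + 6*w^2 - 3*w - 3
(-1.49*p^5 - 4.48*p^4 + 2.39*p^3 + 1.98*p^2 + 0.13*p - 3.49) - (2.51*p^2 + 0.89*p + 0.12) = -1.49*p^5 - 4.48*p^4 + 2.39*p^3 - 0.53*p^2 - 0.76*p - 3.61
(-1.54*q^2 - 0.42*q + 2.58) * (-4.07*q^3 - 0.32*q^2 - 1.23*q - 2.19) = 6.2678*q^5 + 2.2022*q^4 - 8.472*q^3 + 3.0636*q^2 - 2.2536*q - 5.6502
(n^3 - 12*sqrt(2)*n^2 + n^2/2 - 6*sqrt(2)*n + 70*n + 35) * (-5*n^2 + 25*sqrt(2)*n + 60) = -5*n^5 - 5*n^4/2 + 85*sqrt(2)*n^4 - 890*n^3 + 85*sqrt(2)*n^3/2 - 445*n^2 + 1030*sqrt(2)*n^2 + 515*sqrt(2)*n + 4200*n + 2100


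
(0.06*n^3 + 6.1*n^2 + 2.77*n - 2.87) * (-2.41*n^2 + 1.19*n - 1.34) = -0.1446*n^5 - 14.6296*n^4 + 0.502899999999999*n^3 + 2.039*n^2 - 7.1271*n + 3.8458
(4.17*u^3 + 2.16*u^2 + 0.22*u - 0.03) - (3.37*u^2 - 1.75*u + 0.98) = 4.17*u^3 - 1.21*u^2 + 1.97*u - 1.01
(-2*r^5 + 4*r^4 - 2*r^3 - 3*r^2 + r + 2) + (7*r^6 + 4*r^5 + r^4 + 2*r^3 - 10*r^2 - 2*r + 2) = 7*r^6 + 2*r^5 + 5*r^4 - 13*r^2 - r + 4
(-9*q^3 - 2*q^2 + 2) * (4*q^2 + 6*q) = -36*q^5 - 62*q^4 - 12*q^3 + 8*q^2 + 12*q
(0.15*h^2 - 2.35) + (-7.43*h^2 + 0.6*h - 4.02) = -7.28*h^2 + 0.6*h - 6.37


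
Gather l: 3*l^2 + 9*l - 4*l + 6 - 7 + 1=3*l^2 + 5*l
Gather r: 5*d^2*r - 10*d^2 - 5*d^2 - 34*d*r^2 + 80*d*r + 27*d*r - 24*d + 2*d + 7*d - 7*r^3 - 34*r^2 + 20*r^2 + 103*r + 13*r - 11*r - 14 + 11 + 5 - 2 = -15*d^2 - 15*d - 7*r^3 + r^2*(-34*d - 14) + r*(5*d^2 + 107*d + 105)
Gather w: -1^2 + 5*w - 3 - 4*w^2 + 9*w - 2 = -4*w^2 + 14*w - 6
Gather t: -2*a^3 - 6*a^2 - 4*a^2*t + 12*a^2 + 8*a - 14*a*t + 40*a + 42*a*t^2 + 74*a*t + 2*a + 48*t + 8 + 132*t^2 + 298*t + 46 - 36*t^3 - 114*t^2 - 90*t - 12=-2*a^3 + 6*a^2 + 50*a - 36*t^3 + t^2*(42*a + 18) + t*(-4*a^2 + 60*a + 256) + 42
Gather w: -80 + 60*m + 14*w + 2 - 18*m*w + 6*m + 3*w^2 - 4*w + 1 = 66*m + 3*w^2 + w*(10 - 18*m) - 77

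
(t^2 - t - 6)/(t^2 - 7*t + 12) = (t + 2)/(t - 4)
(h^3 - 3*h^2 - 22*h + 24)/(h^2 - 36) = (h^2 + 3*h - 4)/(h + 6)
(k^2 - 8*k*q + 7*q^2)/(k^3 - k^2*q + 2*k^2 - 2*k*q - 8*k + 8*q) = (k - 7*q)/(k^2 + 2*k - 8)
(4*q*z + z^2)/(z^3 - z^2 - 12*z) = (4*q + z)/(z^2 - z - 12)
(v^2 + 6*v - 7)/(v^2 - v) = (v + 7)/v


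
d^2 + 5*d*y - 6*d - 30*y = (d - 6)*(d + 5*y)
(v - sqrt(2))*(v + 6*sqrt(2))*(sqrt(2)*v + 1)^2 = 2*v^4 + 12*sqrt(2)*v^3 - 3*v^2 - 19*sqrt(2)*v - 12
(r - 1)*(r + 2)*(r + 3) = r^3 + 4*r^2 + r - 6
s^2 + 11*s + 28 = (s + 4)*(s + 7)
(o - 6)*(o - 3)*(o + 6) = o^3 - 3*o^2 - 36*o + 108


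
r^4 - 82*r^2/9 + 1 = (r - 3)*(r - 1/3)*(r + 1/3)*(r + 3)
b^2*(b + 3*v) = b^3 + 3*b^2*v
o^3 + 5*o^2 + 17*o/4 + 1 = (o + 1/2)^2*(o + 4)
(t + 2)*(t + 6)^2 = t^3 + 14*t^2 + 60*t + 72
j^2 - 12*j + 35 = (j - 7)*(j - 5)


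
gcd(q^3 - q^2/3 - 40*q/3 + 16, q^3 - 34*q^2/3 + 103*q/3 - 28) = q^2 - 13*q/3 + 4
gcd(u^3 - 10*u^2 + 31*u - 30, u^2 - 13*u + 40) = u - 5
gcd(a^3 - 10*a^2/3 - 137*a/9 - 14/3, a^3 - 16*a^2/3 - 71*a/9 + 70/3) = a^2 - 11*a/3 - 14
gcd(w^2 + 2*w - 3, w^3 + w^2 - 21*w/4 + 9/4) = w + 3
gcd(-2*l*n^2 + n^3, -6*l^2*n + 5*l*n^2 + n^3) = n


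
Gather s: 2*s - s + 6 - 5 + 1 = s + 2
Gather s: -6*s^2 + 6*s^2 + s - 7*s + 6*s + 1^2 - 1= 0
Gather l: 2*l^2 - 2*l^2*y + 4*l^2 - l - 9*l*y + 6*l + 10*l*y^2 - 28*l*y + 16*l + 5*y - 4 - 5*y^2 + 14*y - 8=l^2*(6 - 2*y) + l*(10*y^2 - 37*y + 21) - 5*y^2 + 19*y - 12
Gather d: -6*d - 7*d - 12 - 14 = -13*d - 26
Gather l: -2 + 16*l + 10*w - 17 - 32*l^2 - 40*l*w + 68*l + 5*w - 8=-32*l^2 + l*(84 - 40*w) + 15*w - 27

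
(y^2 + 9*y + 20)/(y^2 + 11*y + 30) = (y + 4)/(y + 6)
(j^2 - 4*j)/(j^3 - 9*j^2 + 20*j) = 1/(j - 5)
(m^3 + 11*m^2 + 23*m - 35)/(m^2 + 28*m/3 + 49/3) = 3*(m^2 + 4*m - 5)/(3*m + 7)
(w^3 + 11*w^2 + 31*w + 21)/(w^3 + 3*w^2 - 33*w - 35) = (w + 3)/(w - 5)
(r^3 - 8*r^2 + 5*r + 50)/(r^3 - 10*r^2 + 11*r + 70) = (r - 5)/(r - 7)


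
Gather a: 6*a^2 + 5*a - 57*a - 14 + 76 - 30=6*a^2 - 52*a + 32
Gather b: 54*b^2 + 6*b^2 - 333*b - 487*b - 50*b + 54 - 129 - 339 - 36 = 60*b^2 - 870*b - 450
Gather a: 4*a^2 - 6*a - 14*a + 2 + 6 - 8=4*a^2 - 20*a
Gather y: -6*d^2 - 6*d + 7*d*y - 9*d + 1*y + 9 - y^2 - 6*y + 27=-6*d^2 - 15*d - y^2 + y*(7*d - 5) + 36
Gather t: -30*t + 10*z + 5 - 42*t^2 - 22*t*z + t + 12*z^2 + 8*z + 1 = -42*t^2 + t*(-22*z - 29) + 12*z^2 + 18*z + 6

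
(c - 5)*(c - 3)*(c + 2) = c^3 - 6*c^2 - c + 30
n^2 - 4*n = n*(n - 4)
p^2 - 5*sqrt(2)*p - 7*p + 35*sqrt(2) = (p - 7)*(p - 5*sqrt(2))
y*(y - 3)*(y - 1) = y^3 - 4*y^2 + 3*y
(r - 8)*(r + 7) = r^2 - r - 56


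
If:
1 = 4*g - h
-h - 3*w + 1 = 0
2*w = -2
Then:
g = 5/4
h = 4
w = -1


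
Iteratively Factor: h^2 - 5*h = (h)*(h - 5)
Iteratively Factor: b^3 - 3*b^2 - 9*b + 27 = (b + 3)*(b^2 - 6*b + 9) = (b - 3)*(b + 3)*(b - 3)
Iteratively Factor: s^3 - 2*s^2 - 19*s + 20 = (s - 1)*(s^2 - s - 20) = (s - 1)*(s + 4)*(s - 5)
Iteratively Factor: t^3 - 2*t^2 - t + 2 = (t + 1)*(t^2 - 3*t + 2) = (t - 2)*(t + 1)*(t - 1)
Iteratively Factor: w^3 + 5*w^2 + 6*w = (w + 2)*(w^2 + 3*w) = w*(w + 2)*(w + 3)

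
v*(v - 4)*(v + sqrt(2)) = v^3 - 4*v^2 + sqrt(2)*v^2 - 4*sqrt(2)*v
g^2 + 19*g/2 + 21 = (g + 7/2)*(g + 6)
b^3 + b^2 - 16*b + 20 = (b - 2)^2*(b + 5)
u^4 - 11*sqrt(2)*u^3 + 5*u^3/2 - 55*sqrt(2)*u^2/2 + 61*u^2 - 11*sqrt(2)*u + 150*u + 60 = (u + 1/2)*(u + 2)*(u - 6*sqrt(2))*(u - 5*sqrt(2))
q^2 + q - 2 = (q - 1)*(q + 2)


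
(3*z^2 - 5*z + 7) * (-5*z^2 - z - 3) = -15*z^4 + 22*z^3 - 39*z^2 + 8*z - 21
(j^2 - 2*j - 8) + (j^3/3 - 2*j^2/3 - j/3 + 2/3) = j^3/3 + j^2/3 - 7*j/3 - 22/3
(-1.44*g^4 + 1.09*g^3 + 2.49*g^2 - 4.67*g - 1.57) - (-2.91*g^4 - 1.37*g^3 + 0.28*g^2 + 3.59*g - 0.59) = 1.47*g^4 + 2.46*g^3 + 2.21*g^2 - 8.26*g - 0.98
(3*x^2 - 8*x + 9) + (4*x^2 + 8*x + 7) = 7*x^2 + 16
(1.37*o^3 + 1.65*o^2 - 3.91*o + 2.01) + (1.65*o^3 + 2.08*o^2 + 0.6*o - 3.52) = 3.02*o^3 + 3.73*o^2 - 3.31*o - 1.51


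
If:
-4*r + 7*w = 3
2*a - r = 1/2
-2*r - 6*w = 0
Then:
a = 1/76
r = -9/19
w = 3/19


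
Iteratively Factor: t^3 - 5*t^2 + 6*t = (t - 3)*(t^2 - 2*t) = (t - 3)*(t - 2)*(t)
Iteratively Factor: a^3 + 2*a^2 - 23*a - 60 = (a - 5)*(a^2 + 7*a + 12) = (a - 5)*(a + 4)*(a + 3)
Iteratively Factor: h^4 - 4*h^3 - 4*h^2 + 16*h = (h - 4)*(h^3 - 4*h) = (h - 4)*(h + 2)*(h^2 - 2*h) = h*(h - 4)*(h + 2)*(h - 2)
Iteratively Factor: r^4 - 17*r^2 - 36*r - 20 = (r + 2)*(r^3 - 2*r^2 - 13*r - 10) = (r + 2)^2*(r^2 - 4*r - 5) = (r + 1)*(r + 2)^2*(r - 5)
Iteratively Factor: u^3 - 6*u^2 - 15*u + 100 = (u + 4)*(u^2 - 10*u + 25) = (u - 5)*(u + 4)*(u - 5)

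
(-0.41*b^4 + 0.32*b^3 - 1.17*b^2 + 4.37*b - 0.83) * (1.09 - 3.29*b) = 1.3489*b^5 - 1.4997*b^4 + 4.1981*b^3 - 15.6526*b^2 + 7.494*b - 0.9047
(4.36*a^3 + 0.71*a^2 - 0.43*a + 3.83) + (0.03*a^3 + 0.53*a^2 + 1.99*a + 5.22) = 4.39*a^3 + 1.24*a^2 + 1.56*a + 9.05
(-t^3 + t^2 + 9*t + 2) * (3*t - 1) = -3*t^4 + 4*t^3 + 26*t^2 - 3*t - 2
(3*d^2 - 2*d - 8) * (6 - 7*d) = -21*d^3 + 32*d^2 + 44*d - 48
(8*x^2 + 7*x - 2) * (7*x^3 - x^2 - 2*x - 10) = 56*x^5 + 41*x^4 - 37*x^3 - 92*x^2 - 66*x + 20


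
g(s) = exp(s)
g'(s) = exp(s)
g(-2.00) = 0.14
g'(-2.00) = 0.14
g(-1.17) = 0.31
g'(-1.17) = 0.31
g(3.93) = 50.91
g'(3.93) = 50.91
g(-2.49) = 0.08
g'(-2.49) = 0.08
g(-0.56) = 0.57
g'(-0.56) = 0.57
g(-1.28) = 0.28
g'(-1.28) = 0.28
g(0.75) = 2.12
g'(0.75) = 2.12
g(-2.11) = 0.12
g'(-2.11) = 0.12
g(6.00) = 403.43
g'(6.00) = 403.43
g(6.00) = 403.43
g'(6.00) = 403.43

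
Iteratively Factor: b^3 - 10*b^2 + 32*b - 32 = (b - 4)*(b^2 - 6*b + 8) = (b - 4)^2*(b - 2)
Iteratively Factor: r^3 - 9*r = (r - 3)*(r^2 + 3*r) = r*(r - 3)*(r + 3)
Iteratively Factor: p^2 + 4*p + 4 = (p + 2)*(p + 2)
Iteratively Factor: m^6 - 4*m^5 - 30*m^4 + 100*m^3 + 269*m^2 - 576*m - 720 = (m + 1)*(m^5 - 5*m^4 - 25*m^3 + 125*m^2 + 144*m - 720) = (m - 3)*(m + 1)*(m^4 - 2*m^3 - 31*m^2 + 32*m + 240) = (m - 4)*(m - 3)*(m + 1)*(m^3 + 2*m^2 - 23*m - 60) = (m - 4)*(m - 3)*(m + 1)*(m + 4)*(m^2 - 2*m - 15) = (m - 4)*(m - 3)*(m + 1)*(m + 3)*(m + 4)*(m - 5)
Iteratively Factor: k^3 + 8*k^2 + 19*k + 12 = (k + 3)*(k^2 + 5*k + 4) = (k + 3)*(k + 4)*(k + 1)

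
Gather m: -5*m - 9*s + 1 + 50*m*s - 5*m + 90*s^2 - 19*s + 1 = m*(50*s - 10) + 90*s^2 - 28*s + 2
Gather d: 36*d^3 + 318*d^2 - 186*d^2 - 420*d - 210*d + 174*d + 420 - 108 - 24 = 36*d^3 + 132*d^2 - 456*d + 288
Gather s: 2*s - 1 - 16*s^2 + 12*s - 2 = -16*s^2 + 14*s - 3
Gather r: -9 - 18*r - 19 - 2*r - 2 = -20*r - 30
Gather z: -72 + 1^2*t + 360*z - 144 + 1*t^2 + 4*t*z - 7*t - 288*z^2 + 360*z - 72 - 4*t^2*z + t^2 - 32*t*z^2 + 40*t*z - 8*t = 2*t^2 - 14*t + z^2*(-32*t - 288) + z*(-4*t^2 + 44*t + 720) - 288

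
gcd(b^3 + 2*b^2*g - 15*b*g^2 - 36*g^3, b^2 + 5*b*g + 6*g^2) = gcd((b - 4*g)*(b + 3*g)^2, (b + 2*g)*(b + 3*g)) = b + 3*g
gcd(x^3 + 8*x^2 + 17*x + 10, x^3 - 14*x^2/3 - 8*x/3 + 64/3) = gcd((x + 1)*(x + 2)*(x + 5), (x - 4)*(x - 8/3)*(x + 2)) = x + 2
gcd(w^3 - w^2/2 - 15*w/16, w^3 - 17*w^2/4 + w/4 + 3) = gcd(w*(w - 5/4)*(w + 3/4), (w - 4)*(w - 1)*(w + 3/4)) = w + 3/4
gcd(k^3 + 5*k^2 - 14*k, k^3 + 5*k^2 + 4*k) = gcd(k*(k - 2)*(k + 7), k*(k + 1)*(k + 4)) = k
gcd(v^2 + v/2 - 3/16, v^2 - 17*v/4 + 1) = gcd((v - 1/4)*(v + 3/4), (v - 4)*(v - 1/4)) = v - 1/4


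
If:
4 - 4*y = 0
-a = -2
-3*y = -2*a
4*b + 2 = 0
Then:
No Solution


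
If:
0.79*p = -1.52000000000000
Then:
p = -1.92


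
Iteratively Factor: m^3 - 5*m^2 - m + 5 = (m - 5)*(m^2 - 1) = (m - 5)*(m + 1)*(m - 1)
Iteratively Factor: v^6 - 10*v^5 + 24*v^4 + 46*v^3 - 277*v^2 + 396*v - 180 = (v - 1)*(v^5 - 9*v^4 + 15*v^3 + 61*v^2 - 216*v + 180) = (v - 3)*(v - 1)*(v^4 - 6*v^3 - 3*v^2 + 52*v - 60) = (v - 5)*(v - 3)*(v - 1)*(v^3 - v^2 - 8*v + 12) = (v - 5)*(v - 3)*(v - 2)*(v - 1)*(v^2 + v - 6) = (v - 5)*(v - 3)*(v - 2)*(v - 1)*(v + 3)*(v - 2)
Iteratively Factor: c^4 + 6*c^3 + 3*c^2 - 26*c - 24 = (c + 3)*(c^3 + 3*c^2 - 6*c - 8) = (c + 1)*(c + 3)*(c^2 + 2*c - 8) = (c - 2)*(c + 1)*(c + 3)*(c + 4)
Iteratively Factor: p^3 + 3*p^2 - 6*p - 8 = (p - 2)*(p^2 + 5*p + 4) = (p - 2)*(p + 4)*(p + 1)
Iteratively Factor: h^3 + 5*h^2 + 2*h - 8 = (h + 2)*(h^2 + 3*h - 4) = (h - 1)*(h + 2)*(h + 4)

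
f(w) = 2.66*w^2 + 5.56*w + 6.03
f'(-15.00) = -74.24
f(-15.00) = 521.13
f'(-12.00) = -58.28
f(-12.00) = 322.35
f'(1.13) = 11.57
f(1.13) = 15.71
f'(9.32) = 55.14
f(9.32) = 288.90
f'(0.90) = 10.35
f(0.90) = 13.19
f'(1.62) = 14.18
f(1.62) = 22.02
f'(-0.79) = 1.36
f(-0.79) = 3.30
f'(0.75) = 9.55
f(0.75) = 11.70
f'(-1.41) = -1.94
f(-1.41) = 3.48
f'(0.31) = 7.21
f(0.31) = 8.01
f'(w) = 5.32*w + 5.56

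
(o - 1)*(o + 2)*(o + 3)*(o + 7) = o^4 + 11*o^3 + 29*o^2 + o - 42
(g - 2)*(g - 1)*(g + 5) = g^3 + 2*g^2 - 13*g + 10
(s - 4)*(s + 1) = s^2 - 3*s - 4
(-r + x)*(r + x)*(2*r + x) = -2*r^3 - r^2*x + 2*r*x^2 + x^3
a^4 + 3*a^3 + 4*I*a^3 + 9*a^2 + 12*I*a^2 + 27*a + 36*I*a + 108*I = (a + 3)*(a - 3*I)*(a + 3*I)*(a + 4*I)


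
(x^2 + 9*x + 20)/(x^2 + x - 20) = (x + 4)/(x - 4)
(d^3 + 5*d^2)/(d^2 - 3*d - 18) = d^2*(d + 5)/(d^2 - 3*d - 18)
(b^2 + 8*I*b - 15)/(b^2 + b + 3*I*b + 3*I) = (b + 5*I)/(b + 1)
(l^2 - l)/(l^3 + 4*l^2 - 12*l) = (l - 1)/(l^2 + 4*l - 12)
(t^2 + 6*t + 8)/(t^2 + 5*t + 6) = (t + 4)/(t + 3)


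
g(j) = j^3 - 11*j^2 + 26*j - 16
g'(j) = 3*j^2 - 22*j + 26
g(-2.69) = -185.00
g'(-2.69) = 106.89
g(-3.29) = -256.22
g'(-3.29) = 130.85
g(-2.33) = -148.95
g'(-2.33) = 93.55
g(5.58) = -39.68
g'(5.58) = -3.35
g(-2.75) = -191.48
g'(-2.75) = 109.19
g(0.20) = -11.23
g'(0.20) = 21.72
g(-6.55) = -939.24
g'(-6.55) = 298.81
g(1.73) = 1.24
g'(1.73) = -3.08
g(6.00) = -40.00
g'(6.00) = 2.00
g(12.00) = 440.00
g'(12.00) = 194.00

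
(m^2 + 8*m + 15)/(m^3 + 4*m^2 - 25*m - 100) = (m + 3)/(m^2 - m - 20)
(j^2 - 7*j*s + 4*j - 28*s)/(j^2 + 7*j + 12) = (j - 7*s)/(j + 3)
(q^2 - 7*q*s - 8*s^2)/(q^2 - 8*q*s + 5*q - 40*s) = (q + s)/(q + 5)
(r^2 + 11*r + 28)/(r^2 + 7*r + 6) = (r^2 + 11*r + 28)/(r^2 + 7*r + 6)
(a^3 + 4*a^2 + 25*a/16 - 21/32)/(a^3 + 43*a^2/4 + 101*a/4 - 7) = (8*a^2 + 34*a + 21)/(8*(a^2 + 11*a + 28))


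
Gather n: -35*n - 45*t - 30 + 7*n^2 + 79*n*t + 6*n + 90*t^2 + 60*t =7*n^2 + n*(79*t - 29) + 90*t^2 + 15*t - 30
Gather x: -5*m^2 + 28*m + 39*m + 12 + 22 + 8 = -5*m^2 + 67*m + 42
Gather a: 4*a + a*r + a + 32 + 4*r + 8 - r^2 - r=a*(r + 5) - r^2 + 3*r + 40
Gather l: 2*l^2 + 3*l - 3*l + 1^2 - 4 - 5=2*l^2 - 8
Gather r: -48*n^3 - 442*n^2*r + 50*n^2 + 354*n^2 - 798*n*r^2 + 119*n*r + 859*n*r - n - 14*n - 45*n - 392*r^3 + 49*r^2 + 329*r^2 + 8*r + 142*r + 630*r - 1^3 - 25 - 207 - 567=-48*n^3 + 404*n^2 - 60*n - 392*r^3 + r^2*(378 - 798*n) + r*(-442*n^2 + 978*n + 780) - 800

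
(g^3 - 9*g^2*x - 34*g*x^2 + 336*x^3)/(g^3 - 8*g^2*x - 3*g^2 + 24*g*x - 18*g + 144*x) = (g^2 - g*x - 42*x^2)/(g^2 - 3*g - 18)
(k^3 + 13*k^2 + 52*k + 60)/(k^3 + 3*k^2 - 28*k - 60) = (k + 5)/(k - 5)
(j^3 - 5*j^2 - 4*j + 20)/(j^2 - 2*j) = j - 3 - 10/j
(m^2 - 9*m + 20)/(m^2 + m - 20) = (m - 5)/(m + 5)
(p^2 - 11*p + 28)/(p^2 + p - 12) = (p^2 - 11*p + 28)/(p^2 + p - 12)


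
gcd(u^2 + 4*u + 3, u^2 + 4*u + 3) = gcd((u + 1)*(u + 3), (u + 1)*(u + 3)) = u^2 + 4*u + 3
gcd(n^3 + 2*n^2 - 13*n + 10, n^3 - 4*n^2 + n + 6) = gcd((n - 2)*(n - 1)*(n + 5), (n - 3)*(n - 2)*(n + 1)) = n - 2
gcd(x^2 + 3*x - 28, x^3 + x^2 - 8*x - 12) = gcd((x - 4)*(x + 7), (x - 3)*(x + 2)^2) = 1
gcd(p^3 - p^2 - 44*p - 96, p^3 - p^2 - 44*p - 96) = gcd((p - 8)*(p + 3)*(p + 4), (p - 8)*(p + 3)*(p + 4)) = p^3 - p^2 - 44*p - 96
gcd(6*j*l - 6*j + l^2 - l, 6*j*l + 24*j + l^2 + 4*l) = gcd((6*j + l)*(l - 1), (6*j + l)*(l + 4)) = 6*j + l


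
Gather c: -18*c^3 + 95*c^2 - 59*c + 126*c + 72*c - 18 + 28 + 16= -18*c^3 + 95*c^2 + 139*c + 26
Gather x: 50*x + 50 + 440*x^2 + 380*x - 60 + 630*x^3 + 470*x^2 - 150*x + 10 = 630*x^3 + 910*x^2 + 280*x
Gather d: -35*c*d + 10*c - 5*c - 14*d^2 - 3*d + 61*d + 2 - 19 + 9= 5*c - 14*d^2 + d*(58 - 35*c) - 8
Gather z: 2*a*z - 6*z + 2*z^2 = 2*z^2 + z*(2*a - 6)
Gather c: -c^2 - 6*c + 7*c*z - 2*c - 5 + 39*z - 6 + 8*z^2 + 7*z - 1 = -c^2 + c*(7*z - 8) + 8*z^2 + 46*z - 12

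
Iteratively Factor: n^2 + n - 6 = (n - 2)*(n + 3)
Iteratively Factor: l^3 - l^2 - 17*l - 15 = (l + 3)*(l^2 - 4*l - 5) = (l + 1)*(l + 3)*(l - 5)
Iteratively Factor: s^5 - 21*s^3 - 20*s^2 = (s + 4)*(s^4 - 4*s^3 - 5*s^2) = (s + 1)*(s + 4)*(s^3 - 5*s^2) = (s - 5)*(s + 1)*(s + 4)*(s^2) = s*(s - 5)*(s + 1)*(s + 4)*(s)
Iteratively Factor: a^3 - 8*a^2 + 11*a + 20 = (a + 1)*(a^2 - 9*a + 20) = (a - 5)*(a + 1)*(a - 4)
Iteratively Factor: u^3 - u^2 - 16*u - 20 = (u + 2)*(u^2 - 3*u - 10) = (u - 5)*(u + 2)*(u + 2)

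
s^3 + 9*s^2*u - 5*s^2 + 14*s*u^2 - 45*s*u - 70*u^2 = (s - 5)*(s + 2*u)*(s + 7*u)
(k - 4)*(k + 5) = k^2 + k - 20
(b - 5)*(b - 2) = b^2 - 7*b + 10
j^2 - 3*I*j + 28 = (j - 7*I)*(j + 4*I)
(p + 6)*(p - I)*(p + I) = p^3 + 6*p^2 + p + 6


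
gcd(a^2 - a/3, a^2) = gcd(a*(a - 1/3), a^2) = a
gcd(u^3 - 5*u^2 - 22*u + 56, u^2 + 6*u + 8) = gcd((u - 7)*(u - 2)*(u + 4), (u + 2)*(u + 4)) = u + 4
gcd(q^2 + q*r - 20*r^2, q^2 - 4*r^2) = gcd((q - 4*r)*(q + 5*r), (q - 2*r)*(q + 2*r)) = 1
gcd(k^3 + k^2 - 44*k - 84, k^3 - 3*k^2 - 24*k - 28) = k^2 - 5*k - 14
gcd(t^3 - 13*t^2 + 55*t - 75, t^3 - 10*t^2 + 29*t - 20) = t - 5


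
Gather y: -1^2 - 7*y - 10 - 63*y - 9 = -70*y - 20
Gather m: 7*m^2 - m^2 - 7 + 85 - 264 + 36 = 6*m^2 - 150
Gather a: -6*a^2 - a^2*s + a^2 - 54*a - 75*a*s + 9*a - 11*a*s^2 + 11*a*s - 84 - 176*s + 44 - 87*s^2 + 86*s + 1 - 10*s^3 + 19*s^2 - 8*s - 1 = a^2*(-s - 5) + a*(-11*s^2 - 64*s - 45) - 10*s^3 - 68*s^2 - 98*s - 40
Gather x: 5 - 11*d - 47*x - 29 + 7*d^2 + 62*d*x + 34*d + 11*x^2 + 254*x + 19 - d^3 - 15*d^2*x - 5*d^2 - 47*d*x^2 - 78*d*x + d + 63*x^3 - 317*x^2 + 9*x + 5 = -d^3 + 2*d^2 + 24*d + 63*x^3 + x^2*(-47*d - 306) + x*(-15*d^2 - 16*d + 216)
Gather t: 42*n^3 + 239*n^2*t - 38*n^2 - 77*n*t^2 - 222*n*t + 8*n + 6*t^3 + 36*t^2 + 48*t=42*n^3 - 38*n^2 + 8*n + 6*t^3 + t^2*(36 - 77*n) + t*(239*n^2 - 222*n + 48)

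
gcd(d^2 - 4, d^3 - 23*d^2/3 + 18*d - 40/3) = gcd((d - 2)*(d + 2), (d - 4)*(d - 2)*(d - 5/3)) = d - 2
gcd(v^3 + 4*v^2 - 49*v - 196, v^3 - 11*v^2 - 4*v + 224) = v^2 - 3*v - 28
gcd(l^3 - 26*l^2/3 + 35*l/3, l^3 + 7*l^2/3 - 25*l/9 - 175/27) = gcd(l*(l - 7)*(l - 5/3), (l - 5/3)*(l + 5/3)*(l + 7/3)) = l - 5/3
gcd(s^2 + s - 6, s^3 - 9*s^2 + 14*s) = s - 2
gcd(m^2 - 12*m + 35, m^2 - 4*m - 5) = m - 5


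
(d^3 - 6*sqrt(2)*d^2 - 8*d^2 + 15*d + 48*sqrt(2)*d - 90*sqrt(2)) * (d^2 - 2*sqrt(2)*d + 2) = d^5 - 8*sqrt(2)*d^4 - 8*d^4 + 41*d^3 + 64*sqrt(2)*d^3 - 208*d^2 - 132*sqrt(2)*d^2 + 96*sqrt(2)*d + 390*d - 180*sqrt(2)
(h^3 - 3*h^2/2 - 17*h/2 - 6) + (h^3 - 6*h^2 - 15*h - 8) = 2*h^3 - 15*h^2/2 - 47*h/2 - 14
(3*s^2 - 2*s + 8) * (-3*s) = -9*s^3 + 6*s^2 - 24*s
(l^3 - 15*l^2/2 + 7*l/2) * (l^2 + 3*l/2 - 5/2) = l^5 - 6*l^4 - 41*l^3/4 + 24*l^2 - 35*l/4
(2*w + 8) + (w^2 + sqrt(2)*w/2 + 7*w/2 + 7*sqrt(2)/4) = w^2 + sqrt(2)*w/2 + 11*w/2 + 7*sqrt(2)/4 + 8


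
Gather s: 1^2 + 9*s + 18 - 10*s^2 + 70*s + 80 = -10*s^2 + 79*s + 99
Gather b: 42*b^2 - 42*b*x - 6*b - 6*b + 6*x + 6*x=42*b^2 + b*(-42*x - 12) + 12*x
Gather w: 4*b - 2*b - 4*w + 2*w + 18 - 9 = 2*b - 2*w + 9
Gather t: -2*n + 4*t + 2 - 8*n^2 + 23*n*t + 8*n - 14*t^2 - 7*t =-8*n^2 + 6*n - 14*t^2 + t*(23*n - 3) + 2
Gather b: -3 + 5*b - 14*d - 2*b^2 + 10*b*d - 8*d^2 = -2*b^2 + b*(10*d + 5) - 8*d^2 - 14*d - 3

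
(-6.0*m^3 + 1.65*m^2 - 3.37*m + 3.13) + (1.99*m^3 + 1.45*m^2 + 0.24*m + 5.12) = -4.01*m^3 + 3.1*m^2 - 3.13*m + 8.25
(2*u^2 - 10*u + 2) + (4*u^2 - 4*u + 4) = 6*u^2 - 14*u + 6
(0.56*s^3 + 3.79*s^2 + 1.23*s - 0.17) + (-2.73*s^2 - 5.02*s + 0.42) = 0.56*s^3 + 1.06*s^2 - 3.79*s + 0.25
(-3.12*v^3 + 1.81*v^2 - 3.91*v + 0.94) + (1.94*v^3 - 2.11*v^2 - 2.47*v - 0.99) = -1.18*v^3 - 0.3*v^2 - 6.38*v - 0.05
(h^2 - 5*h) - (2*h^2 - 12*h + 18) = -h^2 + 7*h - 18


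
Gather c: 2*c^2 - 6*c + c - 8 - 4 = 2*c^2 - 5*c - 12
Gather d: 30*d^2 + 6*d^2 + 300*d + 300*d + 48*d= 36*d^2 + 648*d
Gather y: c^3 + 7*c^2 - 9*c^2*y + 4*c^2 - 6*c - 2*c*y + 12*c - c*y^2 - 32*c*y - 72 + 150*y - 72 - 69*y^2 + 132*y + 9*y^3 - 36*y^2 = c^3 + 11*c^2 + 6*c + 9*y^3 + y^2*(-c - 105) + y*(-9*c^2 - 34*c + 282) - 144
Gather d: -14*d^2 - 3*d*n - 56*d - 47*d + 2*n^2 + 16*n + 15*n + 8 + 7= -14*d^2 + d*(-3*n - 103) + 2*n^2 + 31*n + 15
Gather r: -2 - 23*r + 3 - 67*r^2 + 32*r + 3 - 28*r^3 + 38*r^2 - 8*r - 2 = -28*r^3 - 29*r^2 + r + 2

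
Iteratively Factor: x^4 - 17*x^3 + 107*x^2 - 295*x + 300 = (x - 5)*(x^3 - 12*x^2 + 47*x - 60) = (x - 5)^2*(x^2 - 7*x + 12) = (x - 5)^2*(x - 4)*(x - 3)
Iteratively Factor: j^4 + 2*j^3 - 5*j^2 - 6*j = (j - 2)*(j^3 + 4*j^2 + 3*j) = (j - 2)*(j + 1)*(j^2 + 3*j) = j*(j - 2)*(j + 1)*(j + 3)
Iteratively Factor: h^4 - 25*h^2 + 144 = (h + 4)*(h^3 - 4*h^2 - 9*h + 36) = (h + 3)*(h + 4)*(h^2 - 7*h + 12) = (h - 4)*(h + 3)*(h + 4)*(h - 3)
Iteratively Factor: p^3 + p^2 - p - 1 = (p + 1)*(p^2 - 1) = (p + 1)^2*(p - 1)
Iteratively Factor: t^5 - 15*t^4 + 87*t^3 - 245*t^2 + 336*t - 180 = (t - 2)*(t^4 - 13*t^3 + 61*t^2 - 123*t + 90) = (t - 3)*(t - 2)*(t^3 - 10*t^2 + 31*t - 30) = (t - 3)*(t - 2)^2*(t^2 - 8*t + 15) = (t - 5)*(t - 3)*(t - 2)^2*(t - 3)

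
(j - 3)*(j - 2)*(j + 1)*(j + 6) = j^4 + 2*j^3 - 23*j^2 + 12*j + 36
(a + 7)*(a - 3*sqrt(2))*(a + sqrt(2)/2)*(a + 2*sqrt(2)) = a^4 - sqrt(2)*a^3/2 + 7*a^3 - 13*a^2 - 7*sqrt(2)*a^2/2 - 91*a - 6*sqrt(2)*a - 42*sqrt(2)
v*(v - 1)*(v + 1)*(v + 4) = v^4 + 4*v^3 - v^2 - 4*v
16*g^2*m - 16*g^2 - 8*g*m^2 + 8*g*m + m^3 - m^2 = (-4*g + m)^2*(m - 1)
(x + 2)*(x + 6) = x^2 + 8*x + 12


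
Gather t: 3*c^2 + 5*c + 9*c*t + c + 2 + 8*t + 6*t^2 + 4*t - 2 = 3*c^2 + 6*c + 6*t^2 + t*(9*c + 12)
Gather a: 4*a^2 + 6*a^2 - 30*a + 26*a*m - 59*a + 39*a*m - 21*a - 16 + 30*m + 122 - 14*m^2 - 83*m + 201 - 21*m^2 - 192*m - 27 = 10*a^2 + a*(65*m - 110) - 35*m^2 - 245*m + 280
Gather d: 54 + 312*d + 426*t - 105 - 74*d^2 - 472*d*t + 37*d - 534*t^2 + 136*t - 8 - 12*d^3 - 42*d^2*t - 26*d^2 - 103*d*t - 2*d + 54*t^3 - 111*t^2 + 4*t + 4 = -12*d^3 + d^2*(-42*t - 100) + d*(347 - 575*t) + 54*t^3 - 645*t^2 + 566*t - 55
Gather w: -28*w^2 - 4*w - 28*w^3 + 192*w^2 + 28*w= -28*w^3 + 164*w^2 + 24*w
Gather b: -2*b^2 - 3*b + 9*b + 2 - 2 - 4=-2*b^2 + 6*b - 4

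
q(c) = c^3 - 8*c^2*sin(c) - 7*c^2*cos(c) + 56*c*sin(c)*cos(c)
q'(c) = 7*c^2*sin(c) - 8*c^2*cos(c) + 3*c^2 - 56*c*sin(c)^2 - 16*c*sin(c) + 56*c*cos(c)^2 - 14*c*cos(c) + 56*sin(c)*cos(c)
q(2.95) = 41.34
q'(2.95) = 280.36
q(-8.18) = -29.21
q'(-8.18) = 148.90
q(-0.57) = 13.80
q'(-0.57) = -39.42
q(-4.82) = -343.05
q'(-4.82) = 565.02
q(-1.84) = -0.23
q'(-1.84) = 62.10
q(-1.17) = 28.28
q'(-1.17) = 5.62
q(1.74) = -31.21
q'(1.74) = -90.50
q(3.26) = 139.98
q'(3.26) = 343.04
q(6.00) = -35.64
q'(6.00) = -24.26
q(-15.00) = -1422.95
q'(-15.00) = 600.73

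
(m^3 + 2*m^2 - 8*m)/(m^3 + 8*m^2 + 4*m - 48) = m/(m + 6)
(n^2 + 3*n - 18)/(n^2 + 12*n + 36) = (n - 3)/(n + 6)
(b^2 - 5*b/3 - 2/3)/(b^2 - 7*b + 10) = (b + 1/3)/(b - 5)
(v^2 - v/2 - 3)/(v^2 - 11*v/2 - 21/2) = (v - 2)/(v - 7)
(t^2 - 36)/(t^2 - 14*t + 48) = (t + 6)/(t - 8)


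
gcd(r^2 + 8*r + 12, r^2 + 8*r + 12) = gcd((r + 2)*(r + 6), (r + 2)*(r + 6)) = r^2 + 8*r + 12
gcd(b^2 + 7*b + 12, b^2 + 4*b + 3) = b + 3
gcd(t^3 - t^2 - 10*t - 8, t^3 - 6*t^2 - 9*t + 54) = 1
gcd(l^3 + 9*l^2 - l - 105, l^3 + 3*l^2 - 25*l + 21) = l^2 + 4*l - 21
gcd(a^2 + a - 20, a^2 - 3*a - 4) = a - 4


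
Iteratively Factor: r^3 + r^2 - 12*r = (r - 3)*(r^2 + 4*r) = r*(r - 3)*(r + 4)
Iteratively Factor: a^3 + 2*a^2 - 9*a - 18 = (a + 3)*(a^2 - a - 6) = (a + 2)*(a + 3)*(a - 3)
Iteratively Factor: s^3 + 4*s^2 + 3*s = (s + 3)*(s^2 + s) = (s + 1)*(s + 3)*(s)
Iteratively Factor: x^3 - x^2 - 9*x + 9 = (x + 3)*(x^2 - 4*x + 3) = (x - 1)*(x + 3)*(x - 3)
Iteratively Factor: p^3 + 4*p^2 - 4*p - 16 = (p + 4)*(p^2 - 4) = (p + 2)*(p + 4)*(p - 2)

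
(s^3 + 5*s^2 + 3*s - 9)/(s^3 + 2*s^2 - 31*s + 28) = (s^2 + 6*s + 9)/(s^2 + 3*s - 28)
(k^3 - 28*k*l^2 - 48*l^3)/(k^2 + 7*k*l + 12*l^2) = (k^2 - 4*k*l - 12*l^2)/(k + 3*l)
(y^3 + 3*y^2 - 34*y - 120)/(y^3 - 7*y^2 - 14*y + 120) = (y + 5)/(y - 5)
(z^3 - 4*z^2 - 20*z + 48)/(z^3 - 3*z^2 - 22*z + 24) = (z - 2)/(z - 1)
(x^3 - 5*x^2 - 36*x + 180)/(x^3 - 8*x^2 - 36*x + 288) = (x - 5)/(x - 8)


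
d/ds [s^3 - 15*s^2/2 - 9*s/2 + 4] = 3*s^2 - 15*s - 9/2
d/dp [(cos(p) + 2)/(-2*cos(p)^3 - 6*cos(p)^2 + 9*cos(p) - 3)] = 4*(-27*cos(p) - 9*cos(2*p) - cos(3*p) + 12)*sin(p)/(-12*sin(p)^2 - 15*cos(p) + cos(3*p) + 18)^2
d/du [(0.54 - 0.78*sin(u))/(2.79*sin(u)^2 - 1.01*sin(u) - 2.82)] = (2.1762*sin(u)^2 - 3.0132*sin(u) + 2.745)*cos(u)/(7.7841*sin(u)^4 - 5.6358*sin(u)^3 - 14.7155*sin(u)^2 + 5.6964*sin(u) + 7.9524)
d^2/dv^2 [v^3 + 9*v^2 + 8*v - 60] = 6*v + 18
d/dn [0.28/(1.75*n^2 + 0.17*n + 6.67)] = (-0.98*n - 0.0476)/(1.75*n^2 + 0.17*n + 6.67)^2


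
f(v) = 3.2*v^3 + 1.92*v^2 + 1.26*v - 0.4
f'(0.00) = 1.26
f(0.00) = -0.40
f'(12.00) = 1429.74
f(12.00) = 5820.80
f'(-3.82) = 126.68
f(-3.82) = -155.57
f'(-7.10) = 457.93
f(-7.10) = -1057.87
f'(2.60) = 76.14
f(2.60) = 72.10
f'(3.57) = 137.32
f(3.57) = 174.17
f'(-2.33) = 44.43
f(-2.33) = -33.39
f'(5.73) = 338.46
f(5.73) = 671.88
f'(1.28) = 21.90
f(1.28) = 11.07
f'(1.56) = 30.61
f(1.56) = 18.39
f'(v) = 9.6*v^2 + 3.84*v + 1.26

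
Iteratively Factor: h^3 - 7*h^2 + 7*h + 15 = (h - 5)*(h^2 - 2*h - 3) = (h - 5)*(h + 1)*(h - 3)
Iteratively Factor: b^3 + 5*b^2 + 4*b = (b)*(b^2 + 5*b + 4) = b*(b + 1)*(b + 4)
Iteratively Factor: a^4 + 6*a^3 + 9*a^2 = (a + 3)*(a^3 + 3*a^2) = (a + 3)^2*(a^2) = a*(a + 3)^2*(a)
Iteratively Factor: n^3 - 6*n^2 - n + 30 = (n - 3)*(n^2 - 3*n - 10) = (n - 3)*(n + 2)*(n - 5)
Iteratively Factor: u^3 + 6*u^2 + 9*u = (u)*(u^2 + 6*u + 9) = u*(u + 3)*(u + 3)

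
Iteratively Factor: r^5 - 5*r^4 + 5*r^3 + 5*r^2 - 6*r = (r)*(r^4 - 5*r^3 + 5*r^2 + 5*r - 6) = r*(r - 3)*(r^3 - 2*r^2 - r + 2) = r*(r - 3)*(r - 2)*(r^2 - 1) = r*(r - 3)*(r - 2)*(r + 1)*(r - 1)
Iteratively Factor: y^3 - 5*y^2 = (y)*(y^2 - 5*y) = y^2*(y - 5)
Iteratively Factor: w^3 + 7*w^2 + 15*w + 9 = (w + 1)*(w^2 + 6*w + 9) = (w + 1)*(w + 3)*(w + 3)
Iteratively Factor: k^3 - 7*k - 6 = (k + 2)*(k^2 - 2*k - 3) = (k - 3)*(k + 2)*(k + 1)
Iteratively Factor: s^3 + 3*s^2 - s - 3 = (s - 1)*(s^2 + 4*s + 3) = (s - 1)*(s + 3)*(s + 1)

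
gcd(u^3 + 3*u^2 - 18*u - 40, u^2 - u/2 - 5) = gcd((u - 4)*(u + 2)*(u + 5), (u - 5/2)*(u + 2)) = u + 2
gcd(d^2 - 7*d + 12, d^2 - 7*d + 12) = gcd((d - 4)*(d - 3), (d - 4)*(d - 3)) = d^2 - 7*d + 12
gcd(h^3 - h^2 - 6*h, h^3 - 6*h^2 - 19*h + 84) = h - 3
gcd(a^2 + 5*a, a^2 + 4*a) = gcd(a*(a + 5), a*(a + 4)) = a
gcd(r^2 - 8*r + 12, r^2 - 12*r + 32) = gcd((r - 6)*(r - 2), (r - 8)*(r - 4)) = 1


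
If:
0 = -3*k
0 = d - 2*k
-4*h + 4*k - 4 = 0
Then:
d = 0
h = -1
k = 0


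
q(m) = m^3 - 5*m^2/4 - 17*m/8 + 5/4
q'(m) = 3*m^2 - 5*m/2 - 17/8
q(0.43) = 0.18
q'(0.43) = -2.65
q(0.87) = -0.89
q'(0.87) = -2.03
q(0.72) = -0.55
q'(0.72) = -2.37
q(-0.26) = 1.70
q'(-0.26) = -1.27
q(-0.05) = 1.35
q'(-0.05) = -1.99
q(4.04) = 38.20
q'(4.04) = 36.74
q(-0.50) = 1.88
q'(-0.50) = -0.12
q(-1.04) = 0.98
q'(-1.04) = 3.72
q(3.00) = 10.62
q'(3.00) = 17.38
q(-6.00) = -247.00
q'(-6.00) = 120.88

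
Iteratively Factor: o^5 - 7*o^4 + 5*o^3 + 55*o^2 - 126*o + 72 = (o - 3)*(o^4 - 4*o^3 - 7*o^2 + 34*o - 24) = (o - 3)*(o - 1)*(o^3 - 3*o^2 - 10*o + 24) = (o - 3)*(o - 1)*(o + 3)*(o^2 - 6*o + 8) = (o - 3)*(o - 2)*(o - 1)*(o + 3)*(o - 4)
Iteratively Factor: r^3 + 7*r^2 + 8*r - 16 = (r + 4)*(r^2 + 3*r - 4) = (r - 1)*(r + 4)*(r + 4)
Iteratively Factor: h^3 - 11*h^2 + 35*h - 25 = (h - 5)*(h^2 - 6*h + 5) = (h - 5)*(h - 1)*(h - 5)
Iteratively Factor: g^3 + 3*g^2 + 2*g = (g + 2)*(g^2 + g) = g*(g + 2)*(g + 1)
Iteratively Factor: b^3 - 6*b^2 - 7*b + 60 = (b - 4)*(b^2 - 2*b - 15) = (b - 4)*(b + 3)*(b - 5)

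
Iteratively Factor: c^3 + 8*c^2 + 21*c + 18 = (c + 2)*(c^2 + 6*c + 9) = (c + 2)*(c + 3)*(c + 3)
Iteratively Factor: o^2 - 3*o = (o)*(o - 3)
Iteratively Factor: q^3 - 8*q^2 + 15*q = (q)*(q^2 - 8*q + 15) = q*(q - 5)*(q - 3)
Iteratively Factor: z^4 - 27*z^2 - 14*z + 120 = (z - 5)*(z^3 + 5*z^2 - 2*z - 24) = (z - 5)*(z + 3)*(z^2 + 2*z - 8) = (z - 5)*(z + 3)*(z + 4)*(z - 2)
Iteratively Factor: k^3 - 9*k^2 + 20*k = (k - 4)*(k^2 - 5*k) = (k - 5)*(k - 4)*(k)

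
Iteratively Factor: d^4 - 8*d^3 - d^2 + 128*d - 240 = (d + 4)*(d^3 - 12*d^2 + 47*d - 60) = (d - 4)*(d + 4)*(d^2 - 8*d + 15) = (d - 5)*(d - 4)*(d + 4)*(d - 3)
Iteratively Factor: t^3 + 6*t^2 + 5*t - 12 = (t + 4)*(t^2 + 2*t - 3) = (t - 1)*(t + 4)*(t + 3)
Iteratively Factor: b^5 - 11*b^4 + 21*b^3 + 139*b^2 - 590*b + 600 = (b - 5)*(b^4 - 6*b^3 - 9*b^2 + 94*b - 120) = (b - 5)*(b + 4)*(b^3 - 10*b^2 + 31*b - 30) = (b - 5)^2*(b + 4)*(b^2 - 5*b + 6) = (b - 5)^2*(b - 3)*(b + 4)*(b - 2)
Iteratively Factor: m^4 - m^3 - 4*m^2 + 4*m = (m + 2)*(m^3 - 3*m^2 + 2*m) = m*(m + 2)*(m^2 - 3*m + 2) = m*(m - 1)*(m + 2)*(m - 2)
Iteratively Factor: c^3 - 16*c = (c + 4)*(c^2 - 4*c) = c*(c + 4)*(c - 4)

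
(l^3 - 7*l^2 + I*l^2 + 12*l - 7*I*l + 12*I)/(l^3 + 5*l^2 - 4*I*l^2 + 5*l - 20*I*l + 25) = (l^2 - 7*l + 12)/(l^2 + 5*l*(1 - I) - 25*I)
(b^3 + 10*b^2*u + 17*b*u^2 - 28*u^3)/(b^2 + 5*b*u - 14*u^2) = (-b^2 - 3*b*u + 4*u^2)/(-b + 2*u)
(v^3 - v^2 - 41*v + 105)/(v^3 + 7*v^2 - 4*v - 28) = (v^2 - 8*v + 15)/(v^2 - 4)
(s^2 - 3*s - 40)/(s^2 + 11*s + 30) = (s - 8)/(s + 6)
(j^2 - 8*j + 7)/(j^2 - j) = (j - 7)/j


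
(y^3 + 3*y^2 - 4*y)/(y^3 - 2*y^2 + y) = (y + 4)/(y - 1)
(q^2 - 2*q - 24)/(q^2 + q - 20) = (q^2 - 2*q - 24)/(q^2 + q - 20)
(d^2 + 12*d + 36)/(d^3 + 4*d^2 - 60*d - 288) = 1/(d - 8)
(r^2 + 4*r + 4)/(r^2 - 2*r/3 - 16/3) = 3*(r + 2)/(3*r - 8)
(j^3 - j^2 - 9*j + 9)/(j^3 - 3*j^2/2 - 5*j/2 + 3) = 2*(j^2 - 9)/(2*j^2 - j - 6)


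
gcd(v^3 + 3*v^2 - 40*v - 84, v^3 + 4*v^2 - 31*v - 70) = v^2 + 9*v + 14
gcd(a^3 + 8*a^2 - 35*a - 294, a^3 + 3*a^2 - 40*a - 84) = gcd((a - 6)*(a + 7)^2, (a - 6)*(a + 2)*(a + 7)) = a^2 + a - 42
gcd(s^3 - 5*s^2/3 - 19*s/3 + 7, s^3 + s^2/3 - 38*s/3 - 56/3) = s + 7/3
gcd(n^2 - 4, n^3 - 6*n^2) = 1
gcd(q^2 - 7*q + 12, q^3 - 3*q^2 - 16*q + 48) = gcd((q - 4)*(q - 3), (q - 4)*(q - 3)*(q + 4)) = q^2 - 7*q + 12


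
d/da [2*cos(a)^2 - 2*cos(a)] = 2*sin(a) - 2*sin(2*a)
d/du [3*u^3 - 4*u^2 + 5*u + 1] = 9*u^2 - 8*u + 5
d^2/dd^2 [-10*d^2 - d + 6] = -20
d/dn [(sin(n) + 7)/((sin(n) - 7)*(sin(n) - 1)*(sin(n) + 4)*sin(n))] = (-3*sin(n)^4 - 20*sin(n)^3 + 109*sin(n)^2 + 350*sin(n) - 196)*cos(n)/((sin(n) - 7)^2*(sin(n) - 1)^2*(sin(n) + 4)^2*sin(n)^2)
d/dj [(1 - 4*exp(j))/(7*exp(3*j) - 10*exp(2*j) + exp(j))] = (56*exp(3*j) - 61*exp(2*j) + 20*exp(j) - 1)*exp(-j)/(49*exp(4*j) - 140*exp(3*j) + 114*exp(2*j) - 20*exp(j) + 1)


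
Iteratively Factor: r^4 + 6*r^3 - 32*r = (r + 4)*(r^3 + 2*r^2 - 8*r) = (r - 2)*(r + 4)*(r^2 + 4*r) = r*(r - 2)*(r + 4)*(r + 4)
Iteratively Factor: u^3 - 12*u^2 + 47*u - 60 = (u - 5)*(u^2 - 7*u + 12) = (u - 5)*(u - 4)*(u - 3)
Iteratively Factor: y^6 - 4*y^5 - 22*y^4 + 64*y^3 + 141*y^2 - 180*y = (y - 4)*(y^5 - 22*y^3 - 24*y^2 + 45*y) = (y - 4)*(y + 3)*(y^4 - 3*y^3 - 13*y^2 + 15*y) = (y - 5)*(y - 4)*(y + 3)*(y^3 + 2*y^2 - 3*y) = (y - 5)*(y - 4)*(y - 1)*(y + 3)*(y^2 + 3*y) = y*(y - 5)*(y - 4)*(y - 1)*(y + 3)*(y + 3)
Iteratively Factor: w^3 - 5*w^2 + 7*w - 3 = (w - 3)*(w^2 - 2*w + 1) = (w - 3)*(w - 1)*(w - 1)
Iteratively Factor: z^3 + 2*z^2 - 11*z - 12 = (z - 3)*(z^2 + 5*z + 4) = (z - 3)*(z + 4)*(z + 1)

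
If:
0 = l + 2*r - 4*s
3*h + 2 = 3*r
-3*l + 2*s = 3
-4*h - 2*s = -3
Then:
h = 7/13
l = -28/39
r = 47/39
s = 11/26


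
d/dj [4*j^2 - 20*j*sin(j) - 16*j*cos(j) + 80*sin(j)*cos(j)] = 16*j*sin(j) - 20*j*cos(j) + 8*j - 20*sin(j) - 16*cos(j) + 80*cos(2*j)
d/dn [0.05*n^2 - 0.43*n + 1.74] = 0.1*n - 0.43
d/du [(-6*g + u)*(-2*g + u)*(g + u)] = 4*g^2 - 14*g*u + 3*u^2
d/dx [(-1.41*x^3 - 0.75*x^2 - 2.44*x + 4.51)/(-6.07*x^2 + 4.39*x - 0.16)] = (8.5587*x^4 - 12.3798*x^3 - 17.4265*x^2 + 54.9914*x - 19.4085)/(36.8449*x^4 - 53.2946*x^3 + 21.2145*x^2 - 1.4048*x + 0.0256)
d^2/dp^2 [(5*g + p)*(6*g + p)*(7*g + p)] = 36*g + 6*p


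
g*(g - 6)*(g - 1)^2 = g^4 - 8*g^3 + 13*g^2 - 6*g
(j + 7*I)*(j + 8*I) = j^2 + 15*I*j - 56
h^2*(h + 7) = h^3 + 7*h^2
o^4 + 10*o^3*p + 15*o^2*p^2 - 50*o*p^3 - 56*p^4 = (o - 2*p)*(o + p)*(o + 4*p)*(o + 7*p)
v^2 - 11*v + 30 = (v - 6)*(v - 5)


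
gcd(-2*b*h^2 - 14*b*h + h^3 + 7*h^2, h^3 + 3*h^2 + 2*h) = h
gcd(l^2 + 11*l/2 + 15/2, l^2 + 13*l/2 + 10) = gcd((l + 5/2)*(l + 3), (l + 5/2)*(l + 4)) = l + 5/2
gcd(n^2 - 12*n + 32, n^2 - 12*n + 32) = n^2 - 12*n + 32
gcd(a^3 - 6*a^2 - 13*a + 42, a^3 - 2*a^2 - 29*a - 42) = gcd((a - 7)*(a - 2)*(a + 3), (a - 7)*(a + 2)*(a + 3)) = a^2 - 4*a - 21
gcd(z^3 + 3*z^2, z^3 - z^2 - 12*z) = z^2 + 3*z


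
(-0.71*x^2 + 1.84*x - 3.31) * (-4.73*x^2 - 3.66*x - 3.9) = 3.3583*x^4 - 6.1046*x^3 + 11.6909*x^2 + 4.9386*x + 12.909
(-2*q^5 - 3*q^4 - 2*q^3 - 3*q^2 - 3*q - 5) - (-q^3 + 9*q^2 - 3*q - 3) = -2*q^5 - 3*q^4 - q^3 - 12*q^2 - 2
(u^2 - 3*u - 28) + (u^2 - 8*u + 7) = 2*u^2 - 11*u - 21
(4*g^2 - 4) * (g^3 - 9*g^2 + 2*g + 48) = 4*g^5 - 36*g^4 + 4*g^3 + 228*g^2 - 8*g - 192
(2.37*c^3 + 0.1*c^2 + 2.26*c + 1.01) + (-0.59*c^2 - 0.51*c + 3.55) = 2.37*c^3 - 0.49*c^2 + 1.75*c + 4.56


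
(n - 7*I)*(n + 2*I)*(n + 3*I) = n^3 - 2*I*n^2 + 29*n + 42*I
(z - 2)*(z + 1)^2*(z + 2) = z^4 + 2*z^3 - 3*z^2 - 8*z - 4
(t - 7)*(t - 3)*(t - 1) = t^3 - 11*t^2 + 31*t - 21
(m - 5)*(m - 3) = m^2 - 8*m + 15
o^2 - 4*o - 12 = (o - 6)*(o + 2)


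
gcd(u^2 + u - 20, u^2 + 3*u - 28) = u - 4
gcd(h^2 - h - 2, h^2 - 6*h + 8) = h - 2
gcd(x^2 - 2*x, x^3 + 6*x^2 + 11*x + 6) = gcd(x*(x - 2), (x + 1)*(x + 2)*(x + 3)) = 1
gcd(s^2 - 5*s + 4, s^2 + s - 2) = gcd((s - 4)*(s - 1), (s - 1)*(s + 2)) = s - 1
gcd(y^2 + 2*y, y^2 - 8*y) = y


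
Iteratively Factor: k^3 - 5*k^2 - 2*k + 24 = (k - 4)*(k^2 - k - 6) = (k - 4)*(k - 3)*(k + 2)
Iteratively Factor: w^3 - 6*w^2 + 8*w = (w - 4)*(w^2 - 2*w) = (w - 4)*(w - 2)*(w)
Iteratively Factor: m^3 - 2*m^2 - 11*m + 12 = (m - 1)*(m^2 - m - 12) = (m - 4)*(m - 1)*(m + 3)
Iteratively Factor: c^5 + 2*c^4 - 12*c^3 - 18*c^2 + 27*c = (c + 3)*(c^4 - c^3 - 9*c^2 + 9*c) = (c + 3)^2*(c^3 - 4*c^2 + 3*c) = c*(c + 3)^2*(c^2 - 4*c + 3) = c*(c - 3)*(c + 3)^2*(c - 1)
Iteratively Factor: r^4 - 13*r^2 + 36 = (r - 3)*(r^3 + 3*r^2 - 4*r - 12) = (r - 3)*(r + 2)*(r^2 + r - 6) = (r - 3)*(r + 2)*(r + 3)*(r - 2)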